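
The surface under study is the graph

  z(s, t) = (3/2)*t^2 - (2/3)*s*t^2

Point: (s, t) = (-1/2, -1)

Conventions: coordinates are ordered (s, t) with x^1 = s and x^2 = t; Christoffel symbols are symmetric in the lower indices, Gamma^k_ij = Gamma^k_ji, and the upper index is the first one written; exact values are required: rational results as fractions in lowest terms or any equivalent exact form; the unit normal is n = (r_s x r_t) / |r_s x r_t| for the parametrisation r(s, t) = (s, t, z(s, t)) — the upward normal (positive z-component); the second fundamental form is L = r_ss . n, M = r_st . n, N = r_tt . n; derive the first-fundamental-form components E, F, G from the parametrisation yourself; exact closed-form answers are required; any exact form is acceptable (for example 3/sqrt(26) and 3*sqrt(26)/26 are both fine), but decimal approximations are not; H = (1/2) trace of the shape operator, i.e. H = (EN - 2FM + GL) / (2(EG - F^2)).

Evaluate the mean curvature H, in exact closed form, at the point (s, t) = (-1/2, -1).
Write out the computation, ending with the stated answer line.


z_s = -2/3, z_t = -11/3, z_ss = 0, z_st = 4/3, z_tt = 11/3
E = 13/9, F = 22/9, G = 130/9; answer radicand W^2 = 134/9
unnormalised second-form numerators: l = 0, m = 4/3, n = 11/3; L = l/sqrt(134/9), and similarly M = m/sqrt(W^2), N = n/sqrt(W^2)
H = (E*n - 2*F*m + G*l) / (2*(EG - F^2)*sqrt(W^2)); E*n - 2*F*m + G*l = -11/9, EG - F^2 = 134/9, so H = (-11/268)/sqrt(134/9)

Answer: H = -33*sqrt(134)/35912


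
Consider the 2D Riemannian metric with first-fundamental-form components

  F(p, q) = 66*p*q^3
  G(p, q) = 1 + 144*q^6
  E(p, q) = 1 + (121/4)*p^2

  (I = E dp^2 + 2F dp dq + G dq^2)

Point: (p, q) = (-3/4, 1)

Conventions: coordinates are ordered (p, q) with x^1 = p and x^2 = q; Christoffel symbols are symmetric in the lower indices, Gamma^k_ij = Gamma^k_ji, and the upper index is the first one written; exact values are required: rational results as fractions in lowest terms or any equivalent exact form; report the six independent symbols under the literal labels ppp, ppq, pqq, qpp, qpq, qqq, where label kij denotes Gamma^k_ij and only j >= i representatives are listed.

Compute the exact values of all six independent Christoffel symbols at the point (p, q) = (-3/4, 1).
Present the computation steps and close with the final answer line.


E = 1153/64, F = -99/2, G = 145 at the point
E_p = -363/8, E_q = 0, F_p = 66, F_q = -297/2, G_p = 0, G_q = 864
EG - F^2 = 10369/64;  g^inv = (64/10369) * [[145, 99/2], [99/2, 1153/64]]
first-kind symbols [ij,l] = (1/2)(d_i g_jl + d_j g_il - d_l g_ij): [pp,p] = E_p/2 = -363/16, [pp,q] = F_p - E_q/2 = 66, [pq,p] = E_q/2 = 0, [pq,q] = G_p/2 = 0, [qq,p] = F_q - G_p/2 = -297/2, [qq,q] = G_q/2 = 432
Gamma^p_ij = (G*[ij,p] - F*[ij,q])/(EG - F^2), Gamma^q_ij = (E*[ij,q] - F*[ij,p])/(EG - F^2)

Answer: Gamma_ppp = -1452/10369, Gamma_ppq = 0, Gamma_pqq = -9504/10369, Gamma_qpp = 4224/10369, Gamma_qpq = 0, Gamma_qqq = 27648/10369


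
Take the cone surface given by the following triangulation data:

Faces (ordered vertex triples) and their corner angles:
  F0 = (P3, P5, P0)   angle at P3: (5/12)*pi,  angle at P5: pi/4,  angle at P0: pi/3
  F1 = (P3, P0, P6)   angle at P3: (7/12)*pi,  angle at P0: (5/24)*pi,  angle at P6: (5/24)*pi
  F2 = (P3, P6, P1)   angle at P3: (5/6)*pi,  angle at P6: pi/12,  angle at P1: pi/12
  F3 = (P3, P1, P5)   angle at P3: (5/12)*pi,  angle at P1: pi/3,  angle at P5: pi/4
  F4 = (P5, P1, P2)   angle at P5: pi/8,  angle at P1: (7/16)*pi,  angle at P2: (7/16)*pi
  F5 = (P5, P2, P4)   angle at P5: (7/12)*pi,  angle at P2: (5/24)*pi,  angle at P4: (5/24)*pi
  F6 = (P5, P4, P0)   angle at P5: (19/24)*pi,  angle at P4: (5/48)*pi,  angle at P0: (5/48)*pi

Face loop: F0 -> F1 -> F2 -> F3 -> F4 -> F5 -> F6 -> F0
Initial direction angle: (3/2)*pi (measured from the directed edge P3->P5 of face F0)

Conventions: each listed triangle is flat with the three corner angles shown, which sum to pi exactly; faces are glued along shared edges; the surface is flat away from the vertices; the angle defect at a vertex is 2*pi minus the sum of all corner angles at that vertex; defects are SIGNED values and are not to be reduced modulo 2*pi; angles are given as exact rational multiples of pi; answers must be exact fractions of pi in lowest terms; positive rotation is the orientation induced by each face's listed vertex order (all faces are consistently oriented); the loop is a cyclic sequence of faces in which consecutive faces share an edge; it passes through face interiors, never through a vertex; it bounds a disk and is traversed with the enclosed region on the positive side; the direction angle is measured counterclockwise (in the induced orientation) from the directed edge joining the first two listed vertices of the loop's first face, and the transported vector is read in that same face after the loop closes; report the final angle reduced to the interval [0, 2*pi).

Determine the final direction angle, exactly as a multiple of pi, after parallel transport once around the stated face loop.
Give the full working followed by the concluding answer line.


enclosed vertex P3: corner angles sum to (9/4)*pi, defect = 2*pi - (9/4)*pi = -pi/4
enclosed vertex P5: corner angles sum to 2*pi, defect = 2*pi - 2*pi = 0
the final direction is the initial angle plus the enclosed defects, taken mod 2*pi in the induced orientation
final angle = (3/2)*pi - pi/4 = (5/4)*pi (mod 2*pi)

Answer: final direction angle = (5/4)*pi


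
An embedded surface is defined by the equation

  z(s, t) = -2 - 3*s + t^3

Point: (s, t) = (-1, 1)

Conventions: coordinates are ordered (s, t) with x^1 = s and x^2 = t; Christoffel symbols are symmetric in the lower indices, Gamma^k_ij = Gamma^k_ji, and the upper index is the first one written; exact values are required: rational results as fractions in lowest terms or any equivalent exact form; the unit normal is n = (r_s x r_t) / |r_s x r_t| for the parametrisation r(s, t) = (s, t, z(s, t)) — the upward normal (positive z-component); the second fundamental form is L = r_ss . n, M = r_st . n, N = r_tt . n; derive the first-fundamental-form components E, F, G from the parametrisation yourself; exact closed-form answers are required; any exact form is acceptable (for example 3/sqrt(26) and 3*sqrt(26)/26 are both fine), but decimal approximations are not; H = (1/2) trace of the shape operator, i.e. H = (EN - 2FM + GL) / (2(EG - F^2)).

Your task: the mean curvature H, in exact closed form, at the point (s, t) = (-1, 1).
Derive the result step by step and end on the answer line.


z_s = -3, z_t = 3, z_ss = 0, z_st = 0, z_tt = 6
E = 10, F = -9, G = 10; answer radicand W^2 = 19
unnormalised second-form numerators: l = 0, m = 0, n = 6; L = l/sqrt(19), and similarly M = m/sqrt(W^2), N = n/sqrt(W^2)
H = (E*n - 2*F*m + G*l) / (2*(EG - F^2)*sqrt(W^2)); E*n - 2*F*m + G*l = 60, EG - F^2 = 19, so H = (30/19)/sqrt(19)

Answer: H = 30*sqrt(19)/361


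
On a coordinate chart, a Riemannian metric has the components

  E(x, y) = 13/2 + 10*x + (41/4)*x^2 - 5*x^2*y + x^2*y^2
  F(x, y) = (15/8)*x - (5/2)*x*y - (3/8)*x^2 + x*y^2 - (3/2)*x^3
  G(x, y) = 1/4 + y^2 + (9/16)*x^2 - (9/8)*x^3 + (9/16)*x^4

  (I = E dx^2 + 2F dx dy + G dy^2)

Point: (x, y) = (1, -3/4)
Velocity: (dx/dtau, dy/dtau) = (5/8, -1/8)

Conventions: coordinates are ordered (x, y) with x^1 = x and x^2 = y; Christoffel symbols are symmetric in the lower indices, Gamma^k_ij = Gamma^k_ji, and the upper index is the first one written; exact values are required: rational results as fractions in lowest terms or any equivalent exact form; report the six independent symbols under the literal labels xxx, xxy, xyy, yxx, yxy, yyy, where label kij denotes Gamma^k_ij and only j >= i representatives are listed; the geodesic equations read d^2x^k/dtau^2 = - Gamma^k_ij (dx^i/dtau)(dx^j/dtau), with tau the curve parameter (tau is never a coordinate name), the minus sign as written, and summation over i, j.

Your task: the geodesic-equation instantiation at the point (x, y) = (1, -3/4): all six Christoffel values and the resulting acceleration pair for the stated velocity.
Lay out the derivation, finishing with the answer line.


E = 497/16, F = 39/16, G = 13/16 at the point
E_x = 313/8, E_y = -13/2, F_x = -15/16, F_y = -4, G_x = 0, G_y = -3/2
EG - F^2 = 1235/64;  g^inv = (64/1235) * [[13/16, -39/16], [-39/16, 497/16]]
first-kind symbols [ij,l] = (1/2)(d_i g_jl + d_j g_il - d_l g_ij): [xx,x] = E_x/2 = 313/16, [xx,y] = F_x - E_y/2 = 37/16, [xy,x] = E_y/2 = -13/4, [xy,y] = G_x/2 = 0, [yy,x] = F_y - G_x/2 = -4, [yy,y] = G_y/2 = -3/4
Gamma^x_ij = (G*[ij,x] - F*[ij,y])/(EG - F^2), Gamma^y_ij = (E*[ij,y] - F*[ij,x])/(EG - F^2)
Gamma_xxx = 101/190, Gamma_xxy = -13/95, Gamma_xyy = -7/95, Gamma_yxx = 3091/2470, Gamma_yxy = 39/95, Gamma_yyy = -867/1235
d^2x/dtau^2 = -(Gamma_xxx*(5/8)^2 + 2*Gamma_xxy*(5/8)*(-1/8) + Gamma_xyy*(-1/8)^2) = -2771/12160
d^2y/dtau^2 = -(Gamma_yxx*(5/8)^2 + 2*Gamma_yxy*(5/8)*(-1/8) + Gamma_yyy*(-1/8)^2) = -65401/158080

Answer: Gamma_xxx = 101/190, Gamma_xxy = -13/95, Gamma_xyy = -7/95, Gamma_yxx = 3091/2470, Gamma_yxy = 39/95, Gamma_yyy = -867/1235; accelerations (d^2x/dtau^2, d^2y/dtau^2) = (-2771/12160, -65401/158080)


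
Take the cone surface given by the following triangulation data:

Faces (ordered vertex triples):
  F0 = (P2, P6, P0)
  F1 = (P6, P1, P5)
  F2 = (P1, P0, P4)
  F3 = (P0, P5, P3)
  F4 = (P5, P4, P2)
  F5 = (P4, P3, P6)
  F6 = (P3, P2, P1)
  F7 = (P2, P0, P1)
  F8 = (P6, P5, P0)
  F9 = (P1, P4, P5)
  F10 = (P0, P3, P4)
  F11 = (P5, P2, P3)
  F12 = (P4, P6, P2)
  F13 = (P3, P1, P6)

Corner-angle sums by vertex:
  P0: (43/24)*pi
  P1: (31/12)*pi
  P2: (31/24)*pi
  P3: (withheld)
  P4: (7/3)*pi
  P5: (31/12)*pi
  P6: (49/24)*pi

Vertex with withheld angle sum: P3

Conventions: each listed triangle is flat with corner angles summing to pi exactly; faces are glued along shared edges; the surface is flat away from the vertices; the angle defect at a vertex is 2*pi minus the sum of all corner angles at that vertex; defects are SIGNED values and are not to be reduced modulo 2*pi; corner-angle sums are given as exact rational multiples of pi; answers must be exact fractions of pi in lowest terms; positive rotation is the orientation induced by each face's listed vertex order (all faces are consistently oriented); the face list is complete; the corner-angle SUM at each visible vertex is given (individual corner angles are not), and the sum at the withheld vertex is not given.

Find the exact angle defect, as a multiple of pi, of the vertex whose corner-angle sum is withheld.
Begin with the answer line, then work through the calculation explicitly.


Answer: defect(P3) = (5/8)*pi

V = 7, E = 21, F = 14; chi = V - E + F = 0
Gauss-Bonnet: total defect = 2*pi*chi = 0; visible defects sum to (-5/8)*pi


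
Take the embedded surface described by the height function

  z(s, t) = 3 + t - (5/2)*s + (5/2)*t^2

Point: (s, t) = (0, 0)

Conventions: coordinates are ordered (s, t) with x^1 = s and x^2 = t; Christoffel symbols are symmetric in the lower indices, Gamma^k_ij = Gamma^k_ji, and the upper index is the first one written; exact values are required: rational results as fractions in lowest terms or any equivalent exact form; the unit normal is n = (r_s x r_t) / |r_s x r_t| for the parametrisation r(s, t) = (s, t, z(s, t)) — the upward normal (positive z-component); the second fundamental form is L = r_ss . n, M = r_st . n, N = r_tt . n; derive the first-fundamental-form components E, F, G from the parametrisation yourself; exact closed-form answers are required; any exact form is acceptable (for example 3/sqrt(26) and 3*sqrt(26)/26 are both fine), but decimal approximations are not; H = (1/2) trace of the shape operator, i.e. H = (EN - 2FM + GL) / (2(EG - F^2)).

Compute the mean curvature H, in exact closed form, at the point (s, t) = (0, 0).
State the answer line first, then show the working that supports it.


Answer: H = 145*sqrt(33)/1089

z_s = -5/2, z_t = 1, z_ss = 0, z_st = 0, z_tt = 5
E = 29/4, F = -5/2, G = 2; answer radicand W^2 = 33/4
unnormalised second-form numerators: l = 0, m = 0, n = 5; L = l/sqrt(33/4), and similarly M = m/sqrt(W^2), N = n/sqrt(W^2)
H = (E*n - 2*F*m + G*l) / (2*(EG - F^2)*sqrt(W^2)); E*n - 2*F*m + G*l = 145/4, EG - F^2 = 33/4, so H = (145/66)/sqrt(33/4)


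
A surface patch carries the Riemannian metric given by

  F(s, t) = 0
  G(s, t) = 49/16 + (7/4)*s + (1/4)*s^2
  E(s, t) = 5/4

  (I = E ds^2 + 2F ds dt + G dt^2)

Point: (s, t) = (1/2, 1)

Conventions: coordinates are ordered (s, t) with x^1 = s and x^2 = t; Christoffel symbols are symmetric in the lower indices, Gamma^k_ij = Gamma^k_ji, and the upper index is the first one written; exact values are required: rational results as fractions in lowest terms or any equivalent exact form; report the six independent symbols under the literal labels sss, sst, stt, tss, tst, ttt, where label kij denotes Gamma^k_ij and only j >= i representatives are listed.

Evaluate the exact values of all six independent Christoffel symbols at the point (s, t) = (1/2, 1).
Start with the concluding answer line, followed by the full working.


Answer: Gamma_sss = 0, Gamma_sst = 0, Gamma_stt = -4/5, Gamma_tss = 0, Gamma_tst = 1/4, Gamma_ttt = 0

E = 5/4, F = 0, G = 4 at the point
E_s = 0, E_t = 0, F_s = 0, F_t = 0, G_s = 2, G_t = 0
EG - F^2 = 5;  g^inv = (1/5) * [[4, 0], [0, 5/4]]
first-kind symbols [ij,l] = (1/2)(d_i g_jl + d_j g_il - d_l g_ij): [ss,s] = E_s/2 = 0, [ss,t] = F_s - E_t/2 = 0, [st,s] = E_t/2 = 0, [st,t] = G_s/2 = 1, [tt,s] = F_t - G_s/2 = -1, [tt,t] = G_t/2 = 0
Gamma^s_ij = (G*[ij,s] - F*[ij,t])/(EG - F^2), Gamma^t_ij = (E*[ij,t] - F*[ij,s])/(EG - F^2)


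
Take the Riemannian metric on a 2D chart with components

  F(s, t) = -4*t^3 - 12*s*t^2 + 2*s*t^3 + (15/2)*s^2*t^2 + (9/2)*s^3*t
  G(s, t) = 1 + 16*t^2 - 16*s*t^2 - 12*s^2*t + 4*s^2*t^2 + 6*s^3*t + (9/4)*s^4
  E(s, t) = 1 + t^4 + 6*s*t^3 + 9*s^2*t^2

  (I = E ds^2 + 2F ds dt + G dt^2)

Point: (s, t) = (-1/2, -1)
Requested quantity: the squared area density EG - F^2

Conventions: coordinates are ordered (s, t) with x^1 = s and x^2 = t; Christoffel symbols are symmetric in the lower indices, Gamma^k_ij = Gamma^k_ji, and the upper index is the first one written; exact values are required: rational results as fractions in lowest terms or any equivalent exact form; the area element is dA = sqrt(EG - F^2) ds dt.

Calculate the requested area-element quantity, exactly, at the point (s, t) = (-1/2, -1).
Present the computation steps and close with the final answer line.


E = 29/4, F = 215/16, G = 1913/64; EG - F^2 = 2313/64

Answer: EG - F^2 = 2313/64


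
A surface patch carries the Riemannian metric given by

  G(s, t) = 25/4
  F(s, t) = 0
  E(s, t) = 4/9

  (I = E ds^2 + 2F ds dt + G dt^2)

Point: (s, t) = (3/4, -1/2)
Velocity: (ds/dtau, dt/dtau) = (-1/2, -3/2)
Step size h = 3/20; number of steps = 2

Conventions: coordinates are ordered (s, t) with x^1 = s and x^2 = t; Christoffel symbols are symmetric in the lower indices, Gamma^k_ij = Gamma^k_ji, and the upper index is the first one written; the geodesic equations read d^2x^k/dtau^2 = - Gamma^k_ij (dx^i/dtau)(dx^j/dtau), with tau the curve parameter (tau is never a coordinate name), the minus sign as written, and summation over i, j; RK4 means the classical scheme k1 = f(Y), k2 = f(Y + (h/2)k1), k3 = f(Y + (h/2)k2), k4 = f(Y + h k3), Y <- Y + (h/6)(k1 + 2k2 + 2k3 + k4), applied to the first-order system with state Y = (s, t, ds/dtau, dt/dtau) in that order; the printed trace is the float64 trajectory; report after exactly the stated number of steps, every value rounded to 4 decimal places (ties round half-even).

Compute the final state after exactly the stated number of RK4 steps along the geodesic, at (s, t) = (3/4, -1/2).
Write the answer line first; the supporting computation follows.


Answer: s = 0.6000, t = -0.9500, ds/dtau = -0.5000, dt/dtau = -1.5000

f(Y) = (ds/dtau, dt/dtau, -Gamma^s_ij Y'^i Y'^j, -Gamma^t_ij Y'^i Y'^j) with the Gammas evaluated at the stage position; h = 0.150000; intermediate values shown to 6 dp
step 0: s = 0.7500, t = -0.5000, ds/dtau = -0.5000, dt/dtau = -1.5000
step 1:
  k1: at (s, t) = (0.750000, -0.500000), (ds/dtau, dt/dtau) = (-0.500000, -1.500000); Gamma_sss = 0.000000, Gamma_sst = 0.000000, Gamma_stt = 0.000000, Gamma_tss = 0.000000, Gamma_tst = 0.000000, Gamma_ttt = 0.000000; k1 = (-0.500000, -1.500000, 0.000000, 0.000000)
  k2: at (s, t) = (0.712500, -0.612500), (ds/dtau, dt/dtau) = (-0.500000, -1.500000); Gamma_sss = 0.000000, Gamma_sst = 0.000000, Gamma_stt = 0.000000, Gamma_tss = 0.000000, Gamma_tst = 0.000000, Gamma_ttt = 0.000000; k2 = (-0.500000, -1.500000, 0.000000, 0.000000)
  k3: at (s, t) = (0.712500, -0.612500), (ds/dtau, dt/dtau) = (-0.500000, -1.500000); Gamma_sss = 0.000000, Gamma_sst = 0.000000, Gamma_stt = 0.000000, Gamma_tss = 0.000000, Gamma_tst = 0.000000, Gamma_ttt = 0.000000; k3 = (-0.500000, -1.500000, 0.000000, 0.000000)
  k4: at (s, t) = (0.675000, -0.725000), (ds/dtau, dt/dtau) = (-0.500000, -1.500000); Gamma_sss = 0.000000, Gamma_sst = 0.000000, Gamma_stt = 0.000000, Gamma_tss = 0.000000, Gamma_tst = 0.000000, Gamma_ttt = 0.000000; k4 = (-0.500000, -1.500000, 0.000000, 0.000000)
  Y <- Y + (h/6)(k1 + 2k2 + 2k3 + k4): s = 0.6750, t = -0.7250, ds/dtau = -0.5000, dt/dtau = -1.5000
step 2:
  k1: at (s, t) = (0.675000, -0.725000), (ds/dtau, dt/dtau) = (-0.500000, -1.500000); Gamma_sss = 0.000000, Gamma_sst = 0.000000, Gamma_stt = 0.000000, Gamma_tss = 0.000000, Gamma_tst = 0.000000, Gamma_ttt = 0.000000; k1 = (-0.500000, -1.500000, 0.000000, 0.000000)
  k2: at (s, t) = (0.637500, -0.837500), (ds/dtau, dt/dtau) = (-0.500000, -1.500000); Gamma_sss = 0.000000, Gamma_sst = 0.000000, Gamma_stt = 0.000000, Gamma_tss = 0.000000, Gamma_tst = 0.000000, Gamma_ttt = 0.000000; k2 = (-0.500000, -1.500000, 0.000000, 0.000000)
  k3: at (s, t) = (0.637500, -0.837500), (ds/dtau, dt/dtau) = (-0.500000, -1.500000); Gamma_sss = 0.000000, Gamma_sst = 0.000000, Gamma_stt = 0.000000, Gamma_tss = 0.000000, Gamma_tst = 0.000000, Gamma_ttt = 0.000000; k3 = (-0.500000, -1.500000, 0.000000, 0.000000)
  k4: at (s, t) = (0.600000, -0.950000), (ds/dtau, dt/dtau) = (-0.500000, -1.500000); Gamma_sss = 0.000000, Gamma_sst = 0.000000, Gamma_stt = 0.000000, Gamma_tss = 0.000000, Gamma_tst = 0.000000, Gamma_ttt = 0.000000; k4 = (-0.500000, -1.500000, 0.000000, 0.000000)
  Y <- Y + (h/6)(k1 + 2k2 + 2k3 + k4): s = 0.6000, t = -0.9500, ds/dtau = -0.5000, dt/dtau = -1.5000


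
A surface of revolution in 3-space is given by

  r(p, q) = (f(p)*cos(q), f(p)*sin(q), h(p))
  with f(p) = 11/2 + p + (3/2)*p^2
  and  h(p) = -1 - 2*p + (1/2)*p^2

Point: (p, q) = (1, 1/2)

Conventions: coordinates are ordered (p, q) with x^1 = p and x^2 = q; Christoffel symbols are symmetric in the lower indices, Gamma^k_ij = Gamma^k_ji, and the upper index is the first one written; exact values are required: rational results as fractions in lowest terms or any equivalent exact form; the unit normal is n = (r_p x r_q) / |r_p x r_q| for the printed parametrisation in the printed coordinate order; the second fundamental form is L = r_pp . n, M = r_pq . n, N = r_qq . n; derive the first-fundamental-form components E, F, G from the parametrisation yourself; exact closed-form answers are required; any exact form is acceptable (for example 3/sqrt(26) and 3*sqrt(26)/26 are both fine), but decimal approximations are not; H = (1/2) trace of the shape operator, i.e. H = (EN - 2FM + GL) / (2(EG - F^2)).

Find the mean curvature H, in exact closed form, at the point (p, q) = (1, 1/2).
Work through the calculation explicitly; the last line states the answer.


f = 8, f' = 4, f'' = 3, h' = -1, h'' = 1
E = 17, F = 0, G = 64; answer radicand W^2 = 17
unnormalised second-form numerators: l = 7, m = 0, n = -8; L = l/sqrt(17), and similarly M = m/sqrt(W^2), N = n/sqrt(W^2)
H = (E*n - 2*F*m + G*l) / (2*(EG - F^2)*sqrt(W^2)); E*n - 2*F*m + G*l = 312, EG - F^2 = 1088, so H = (39/272)/sqrt(17)

Answer: H = 39*sqrt(17)/4624


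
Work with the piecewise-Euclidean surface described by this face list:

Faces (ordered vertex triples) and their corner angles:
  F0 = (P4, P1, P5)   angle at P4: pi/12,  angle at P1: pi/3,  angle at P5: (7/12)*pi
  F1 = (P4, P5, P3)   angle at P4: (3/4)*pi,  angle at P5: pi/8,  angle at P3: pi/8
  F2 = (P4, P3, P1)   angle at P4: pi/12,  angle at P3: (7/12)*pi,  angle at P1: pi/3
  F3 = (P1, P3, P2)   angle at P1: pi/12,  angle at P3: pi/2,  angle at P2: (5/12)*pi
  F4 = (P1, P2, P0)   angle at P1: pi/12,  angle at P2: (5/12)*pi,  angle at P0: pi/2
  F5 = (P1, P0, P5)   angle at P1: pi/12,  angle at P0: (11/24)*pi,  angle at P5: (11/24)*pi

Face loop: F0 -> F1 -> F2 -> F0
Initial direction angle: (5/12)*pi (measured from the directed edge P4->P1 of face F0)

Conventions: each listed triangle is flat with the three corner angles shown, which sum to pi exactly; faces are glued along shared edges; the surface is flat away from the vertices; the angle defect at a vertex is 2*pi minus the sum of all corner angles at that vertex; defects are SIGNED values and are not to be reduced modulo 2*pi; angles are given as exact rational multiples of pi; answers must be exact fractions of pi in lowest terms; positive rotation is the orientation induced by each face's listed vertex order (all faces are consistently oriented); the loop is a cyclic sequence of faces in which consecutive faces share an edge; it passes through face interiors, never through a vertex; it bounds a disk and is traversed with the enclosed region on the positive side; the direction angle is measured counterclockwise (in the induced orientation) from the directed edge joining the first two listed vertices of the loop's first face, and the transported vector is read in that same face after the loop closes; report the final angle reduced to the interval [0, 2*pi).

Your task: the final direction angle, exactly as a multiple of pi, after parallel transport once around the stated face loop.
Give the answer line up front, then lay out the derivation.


Answer: final direction angle = (3/2)*pi

enclosed vertex P4: corner angles sum to (11/12)*pi, defect = 2*pi - (11/12)*pi = (13/12)*pi
holonomy = initial angle + sum of enclosed defects (mod 2*pi), positive in the induced orientation
final angle = (5/12)*pi + (13/12)*pi = (3/2)*pi (mod 2*pi)


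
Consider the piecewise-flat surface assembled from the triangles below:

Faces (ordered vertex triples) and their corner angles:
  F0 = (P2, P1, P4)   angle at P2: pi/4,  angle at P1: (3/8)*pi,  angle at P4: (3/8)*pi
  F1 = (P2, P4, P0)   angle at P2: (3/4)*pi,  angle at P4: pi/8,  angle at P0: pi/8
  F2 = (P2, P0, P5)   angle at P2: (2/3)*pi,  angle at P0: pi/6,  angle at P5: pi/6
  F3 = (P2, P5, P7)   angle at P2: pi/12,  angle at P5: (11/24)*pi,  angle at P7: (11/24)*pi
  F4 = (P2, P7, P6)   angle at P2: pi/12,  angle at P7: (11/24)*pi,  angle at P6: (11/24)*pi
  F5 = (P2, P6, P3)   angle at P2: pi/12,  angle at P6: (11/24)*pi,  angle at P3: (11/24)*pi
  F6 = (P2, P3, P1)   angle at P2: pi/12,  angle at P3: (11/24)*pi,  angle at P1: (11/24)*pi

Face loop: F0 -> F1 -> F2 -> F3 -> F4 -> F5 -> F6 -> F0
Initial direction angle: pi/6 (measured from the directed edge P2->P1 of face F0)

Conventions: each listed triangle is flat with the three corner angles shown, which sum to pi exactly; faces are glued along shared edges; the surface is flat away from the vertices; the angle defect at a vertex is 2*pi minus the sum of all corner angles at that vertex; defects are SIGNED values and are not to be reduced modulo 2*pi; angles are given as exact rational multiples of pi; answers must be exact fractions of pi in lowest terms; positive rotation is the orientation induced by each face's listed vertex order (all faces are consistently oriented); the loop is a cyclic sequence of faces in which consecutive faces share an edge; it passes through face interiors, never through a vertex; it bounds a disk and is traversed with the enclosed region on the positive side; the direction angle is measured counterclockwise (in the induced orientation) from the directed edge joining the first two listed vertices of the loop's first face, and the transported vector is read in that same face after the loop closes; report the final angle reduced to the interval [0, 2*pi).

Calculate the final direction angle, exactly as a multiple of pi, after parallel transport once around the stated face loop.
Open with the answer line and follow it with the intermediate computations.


Answer: final direction angle = pi/6

enclosed vertex P2: corner angles sum to 2*pi, defect = 2*pi - 2*pi = 0
summing the enclosed defects onto the initial angle, mod 2*pi in the induced orientation:
final angle = pi/6 + 0 = pi/6 (mod 2*pi)


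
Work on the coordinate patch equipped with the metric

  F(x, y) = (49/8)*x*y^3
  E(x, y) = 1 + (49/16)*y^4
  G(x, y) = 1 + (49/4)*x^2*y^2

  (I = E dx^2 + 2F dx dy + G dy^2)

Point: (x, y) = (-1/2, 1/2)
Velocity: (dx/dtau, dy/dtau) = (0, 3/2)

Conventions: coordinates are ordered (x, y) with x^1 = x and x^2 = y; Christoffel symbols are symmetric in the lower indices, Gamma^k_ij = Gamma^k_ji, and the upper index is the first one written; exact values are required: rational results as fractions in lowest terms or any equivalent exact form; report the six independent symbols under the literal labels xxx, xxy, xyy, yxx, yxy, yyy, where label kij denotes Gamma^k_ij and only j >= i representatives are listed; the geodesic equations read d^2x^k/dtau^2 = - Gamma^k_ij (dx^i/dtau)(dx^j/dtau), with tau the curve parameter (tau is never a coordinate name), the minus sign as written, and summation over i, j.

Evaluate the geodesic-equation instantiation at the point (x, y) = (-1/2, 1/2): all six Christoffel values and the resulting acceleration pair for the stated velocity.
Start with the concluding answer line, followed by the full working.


Answer: Gamma_xxx = 0, Gamma_xxy = 196/501, Gamma_xyy = -196/501, Gamma_yxx = 0, Gamma_yxy = -392/501, Gamma_yyy = 392/501; accelerations (d^2x/dtau^2, d^2y/dtau^2) = (147/167, -294/167)

E = 305/256, F = -49/128, G = 113/64 at the point
E_x = 0, E_y = 49/32, F_x = 49/64, F_y = -147/64, G_x = -49/16, G_y = 49/16
EG - F^2 = 501/256;  g^inv = (256/501) * [[113/64, 49/128], [49/128, 305/256]]
first-kind symbols [ij,l] = (1/2)(d_i g_jl + d_j g_il - d_l g_ij): [xx,x] = E_x/2 = 0, [xx,y] = F_x - E_y/2 = 0, [xy,x] = E_y/2 = 49/64, [xy,y] = G_x/2 = -49/32, [yy,x] = F_y - G_x/2 = -49/64, [yy,y] = G_y/2 = 49/32
Gamma^x_ij = (G*[ij,x] - F*[ij,y])/(EG - F^2), Gamma^y_ij = (E*[ij,y] - F*[ij,x])/(EG - F^2)
Gamma_xxx = 0, Gamma_xxy = 196/501, Gamma_xyy = -196/501, Gamma_yxx = 0, Gamma_yxy = -392/501, Gamma_yyy = 392/501
d^2x/dtau^2 = -(Gamma_xxx*(0)^2 + 2*Gamma_xxy*(0)*(3/2) + Gamma_xyy*(3/2)^2) = 147/167
d^2y/dtau^2 = -(Gamma_yxx*(0)^2 + 2*Gamma_yxy*(0)*(3/2) + Gamma_yyy*(3/2)^2) = -294/167


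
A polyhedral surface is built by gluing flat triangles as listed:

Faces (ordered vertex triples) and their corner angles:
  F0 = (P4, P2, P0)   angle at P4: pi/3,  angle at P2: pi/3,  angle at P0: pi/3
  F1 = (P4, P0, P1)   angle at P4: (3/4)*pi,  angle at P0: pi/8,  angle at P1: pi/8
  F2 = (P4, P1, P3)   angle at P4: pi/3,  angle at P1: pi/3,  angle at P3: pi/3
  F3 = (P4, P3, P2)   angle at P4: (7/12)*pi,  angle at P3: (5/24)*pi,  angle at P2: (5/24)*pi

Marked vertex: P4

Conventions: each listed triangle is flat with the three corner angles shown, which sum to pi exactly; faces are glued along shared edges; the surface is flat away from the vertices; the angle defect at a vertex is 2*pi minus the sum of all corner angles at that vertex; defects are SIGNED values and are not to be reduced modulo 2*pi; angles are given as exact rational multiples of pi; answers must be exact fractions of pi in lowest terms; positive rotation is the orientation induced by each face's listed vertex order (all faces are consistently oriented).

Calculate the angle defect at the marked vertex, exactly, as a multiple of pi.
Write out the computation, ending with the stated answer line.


Sum of corner angles at P4: 2*pi
defect = 2*pi - 2*pi

Answer: defect(P4) = 0


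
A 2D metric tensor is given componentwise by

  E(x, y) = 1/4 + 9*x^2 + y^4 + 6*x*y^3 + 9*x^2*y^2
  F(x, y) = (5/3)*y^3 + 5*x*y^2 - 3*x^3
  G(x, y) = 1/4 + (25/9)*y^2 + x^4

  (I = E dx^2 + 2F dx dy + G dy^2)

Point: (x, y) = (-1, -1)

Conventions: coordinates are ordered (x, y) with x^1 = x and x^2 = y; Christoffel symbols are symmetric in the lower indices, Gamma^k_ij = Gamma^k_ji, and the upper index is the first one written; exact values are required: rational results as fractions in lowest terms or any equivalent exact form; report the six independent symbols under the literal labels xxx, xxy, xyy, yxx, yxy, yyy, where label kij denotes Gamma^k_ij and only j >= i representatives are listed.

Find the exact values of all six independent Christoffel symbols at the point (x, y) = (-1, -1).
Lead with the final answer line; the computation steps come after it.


Answer: Gamma_xxx = -3732/12709, Gamma_xxy = -12656/12709, Gamma_xyy = 25180/38127, Gamma_yxx = 47088/12709, Gamma_yxy = -17832/12709, Gamma_yyy = -1124/12709

E = 101/4, F = -11/3, G = 145/36 at the point
E_x = -42, E_y = -40, F_x = -4, F_y = 15, G_x = -4, G_y = -50/9
EG - F^2 = 12709/144;  g^inv = (144/12709) * [[145/36, 11/3], [11/3, 101/4]]
first-kind symbols [ij,l] = (1/2)(d_i g_jl + d_j g_il - d_l g_ij): [xx,x] = E_x/2 = -21, [xx,y] = F_x - E_y/2 = 16, [xy,x] = E_y/2 = -20, [xy,y] = G_x/2 = -2, [yy,x] = F_y - G_x/2 = 17, [yy,y] = G_y/2 = -25/9
Gamma^x_ij = (G*[ij,x] - F*[ij,y])/(EG - F^2), Gamma^y_ij = (E*[ij,y] - F*[ij,x])/(EG - F^2)


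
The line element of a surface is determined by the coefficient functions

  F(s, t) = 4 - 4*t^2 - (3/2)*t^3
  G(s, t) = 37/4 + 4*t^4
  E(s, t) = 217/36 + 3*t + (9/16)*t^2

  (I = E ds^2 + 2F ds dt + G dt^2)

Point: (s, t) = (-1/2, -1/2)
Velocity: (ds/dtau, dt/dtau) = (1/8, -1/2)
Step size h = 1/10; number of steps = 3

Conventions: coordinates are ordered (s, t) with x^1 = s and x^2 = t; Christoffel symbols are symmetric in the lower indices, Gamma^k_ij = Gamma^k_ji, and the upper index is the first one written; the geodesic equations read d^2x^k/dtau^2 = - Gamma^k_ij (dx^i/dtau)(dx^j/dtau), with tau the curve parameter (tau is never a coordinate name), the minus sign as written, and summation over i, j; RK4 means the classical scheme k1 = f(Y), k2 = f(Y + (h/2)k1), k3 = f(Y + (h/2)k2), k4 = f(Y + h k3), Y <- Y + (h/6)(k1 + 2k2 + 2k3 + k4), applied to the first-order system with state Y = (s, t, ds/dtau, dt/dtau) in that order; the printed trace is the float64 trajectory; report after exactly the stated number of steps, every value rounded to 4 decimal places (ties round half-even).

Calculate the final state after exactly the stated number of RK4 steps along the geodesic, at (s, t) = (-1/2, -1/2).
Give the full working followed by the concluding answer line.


f(Y) = (ds/dtau, dt/dtau, -Gamma^s_ij Y'^i Y'^j, -Gamma^t_ij Y'^i Y'^j) with the Gammas evaluated at the stage position; h = 0.100000; intermediate values shown to 6 dp
step 0: s = -0.5000, t = -0.5000, ds/dtau = 0.1250, dt/dtau = -0.5000
step 1:
  k1: at (s, t) = (-0.500000, -0.500000), (ds/dtau, dt/dtau) = (0.125000, -0.500000); Gamma_sss = 0.113624, Gamma_sst = 0.338644, Gamma_stt = 0.892082, Gamma_tss = -0.166413, Gamma_tst = -0.113624, Gamma_ttt = -0.404580; k1 = (0.125000, -0.500000, -0.182465, 0.089542)
  k2: at (s, t) = (-0.493750, -0.525000), (ds/dtau, dt/dtau) = (0.115877, -0.495523); Gamma_sss = 0.109319, Gamma_sst = 0.335336, Gamma_stt = 0.928906, Gamma_tss = -0.161732, Gamma_tst = -0.109319, Gamma_ttt = -0.423991; k2 = (0.115877, -0.495523, -0.191044, 0.093725)
  k3: at (s, t) = (-0.494206, -0.524776), (ds/dtau, dt/dtau) = (0.115448, -0.495314); Gamma_sss = 0.109358, Gamma_sst = 0.335367, Gamma_stt = 0.928582, Gamma_tss = -0.161774, Gamma_tst = -0.109358, Gamma_ttt = -0.423817; k3 = (0.115448, -0.495314, -0.190917, 0.093627)
  k4: at (s, t) = (-0.488455, -0.549531), (ds/dtau, dt/dtau) = (0.105908, -0.490637); Gamma_sss = 0.104999, Gamma_sst = 0.331979, Gamma_stt = 0.963754, Gamma_tss = -0.157070, Gamma_tst = -0.104999, Gamma_ttt = -0.442898; k4 = (0.105908, -0.490637, -0.198676, 0.097466)
  Y <- Y + (h/6)(k1 + 2k2 + 2k3 + k4): s = -0.4884, t = -0.5495, ds/dtau = 0.1059, dt/dtau = -0.4906
step 2:
  k1: at (s, t) = (-0.488441, -0.549539), (ds/dtau, dt/dtau) = (0.105916, -0.490638); Gamma_sss = 0.104998, Gamma_sst = 0.331978, Gamma_stt = 0.963764, Gamma_tss = -0.157068, Gamma_tst = -0.104998, Gamma_ttt = -0.442903; k1 = (0.105916, -0.490638, -0.198677, 0.097468)
  k2: at (s, t) = (-0.483145, -0.574070), (ds/dtau, dt/dtau) = (0.095982, -0.485765); Gamma_sss = 0.100604, Gamma_sst = 0.328535, Gamma_stt = 0.997262, Gamma_tss = -0.152351, Gamma_tst = -0.100604, Gamma_ttt = -0.461663; k2 = (0.095982, -0.485765, -0.205613, 0.100960)
  k3: at (s, t) = (-0.483642, -0.573827), (ds/dtau, dt/dtau) = (0.095635, -0.485590); Gamma_sss = 0.100648, Gamma_sst = 0.328569, Gamma_stt = 0.996936, Gamma_tss = -0.152398, Gamma_tst = -0.100648, Gamma_ttt = -0.461478; k3 = (0.095635, -0.485590, -0.205479, 0.100861)
  k4: at (s, t) = (-0.478877, -0.598098), (ds/dtau, dt/dtau) = (0.085368, -0.480552); Gamma_sss = 0.096248, Gamma_sst = 0.325102, Gamma_stt = 1.028688, Gamma_tss = -0.147690, Gamma_tst = -0.096248, Gamma_ttt = -0.479885; k4 = (0.085368, -0.480552, -0.211583, 0.103999)
  Y <- Y + (h/6)(k1 + 2k2 + 2k3 + k4): s = -0.4789, t = -0.5981, ds/dtau = 0.0854, dt/dtau = -0.4806
step 3:
  k1: at (s, t) = (-0.478865, -0.598104), (ds/dtau, dt/dtau) = (0.085375, -0.480553); Gamma_sss = 0.096247, Gamma_sst = 0.325101, Gamma_stt = 1.028696, Gamma_tss = -0.147689, Gamma_tst = -0.096247, Gamma_ttt = -0.479890; k1 = (0.085375, -0.480553, -0.211584, 0.104000)
  k2: at (s, t) = (-0.474597, -0.622131), (ds/dtau, dt/dtau) = (0.074796, -0.475353); Gamma_sss = 0.091860, Gamma_sst = 0.321631, Gamma_stt = 1.058682, Gamma_tss = -0.143001, Gamma_tst = -0.091860, Gamma_ttt = -0.497951; k2 = (0.074796, -0.475353, -0.216863, 0.106785)
  k3: at (s, t) = (-0.475126, -0.621871), (ds/dtau, dt/dtau) = (0.074532, -0.475214); Gamma_sss = 0.091907, Gamma_sst = 0.321669, Gamma_stt = 1.058366, Gamma_tss = -0.143052, Gamma_tst = -0.091907, Gamma_ttt = -0.497756; k3 = (0.074532, -0.475214, -0.216733, 0.106692)
  k4: at (s, t) = (-0.471412, -0.645625), (ds/dtau, dt/dtau) = (0.063702, -0.469884); Gamma_sss = 0.087558, Gamma_sst = 0.318221, Gamma_stt = 1.086541, Gamma_tss = -0.138404, Gamma_tst = -0.087558, Gamma_ttt = -0.515444; k4 = (0.063702, -0.469884, -0.221203, 0.109125)
  Y <- Y + (h/6)(k1 + 2k2 + 2k3 + k4): s = -0.4714, t = -0.6456, ds/dtau = 0.0637, dt/dtau = -0.4699

Answer: s = -0.4714, t = -0.6456, ds/dtau = 0.0637, dt/dtau = -0.4699


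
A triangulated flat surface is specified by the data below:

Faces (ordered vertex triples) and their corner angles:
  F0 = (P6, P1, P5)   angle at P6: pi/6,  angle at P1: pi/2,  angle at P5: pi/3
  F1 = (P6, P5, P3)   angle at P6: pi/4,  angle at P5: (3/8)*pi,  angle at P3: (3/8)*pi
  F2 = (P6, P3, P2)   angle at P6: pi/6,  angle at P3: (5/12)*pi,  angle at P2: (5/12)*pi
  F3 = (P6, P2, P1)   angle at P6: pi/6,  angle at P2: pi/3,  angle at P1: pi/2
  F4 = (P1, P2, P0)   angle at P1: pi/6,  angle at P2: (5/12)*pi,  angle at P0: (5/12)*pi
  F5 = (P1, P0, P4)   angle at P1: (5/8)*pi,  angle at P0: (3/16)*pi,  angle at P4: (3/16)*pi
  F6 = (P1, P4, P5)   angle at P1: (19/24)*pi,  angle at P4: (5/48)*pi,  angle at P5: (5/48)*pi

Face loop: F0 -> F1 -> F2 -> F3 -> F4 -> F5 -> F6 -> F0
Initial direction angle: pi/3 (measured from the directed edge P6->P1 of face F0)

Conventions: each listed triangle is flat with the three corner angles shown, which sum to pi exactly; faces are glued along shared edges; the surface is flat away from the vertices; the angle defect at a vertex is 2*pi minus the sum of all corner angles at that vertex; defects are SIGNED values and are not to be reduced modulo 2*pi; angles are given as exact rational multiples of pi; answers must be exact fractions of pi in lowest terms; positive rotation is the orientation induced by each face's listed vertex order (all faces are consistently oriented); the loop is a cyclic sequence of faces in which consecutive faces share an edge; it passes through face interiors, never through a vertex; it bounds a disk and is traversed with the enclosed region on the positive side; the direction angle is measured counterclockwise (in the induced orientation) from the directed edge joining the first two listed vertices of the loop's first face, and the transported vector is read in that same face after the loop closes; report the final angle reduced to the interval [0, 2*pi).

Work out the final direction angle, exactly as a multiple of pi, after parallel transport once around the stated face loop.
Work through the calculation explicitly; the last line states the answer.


enclosed vertex P1: corner angles sum to (31/12)*pi, defect = 2*pi - (31/12)*pi = (-7/12)*pi
enclosed vertex P6: corner angles sum to (3/4)*pi, defect = 2*pi - (3/4)*pi = (5/4)*pi
final direction = starting direction + enclosed defect total, reduced mod 2*pi (induced orientation)
final angle = pi/3 + (2/3)*pi = pi (mod 2*pi)

Answer: final direction angle = pi


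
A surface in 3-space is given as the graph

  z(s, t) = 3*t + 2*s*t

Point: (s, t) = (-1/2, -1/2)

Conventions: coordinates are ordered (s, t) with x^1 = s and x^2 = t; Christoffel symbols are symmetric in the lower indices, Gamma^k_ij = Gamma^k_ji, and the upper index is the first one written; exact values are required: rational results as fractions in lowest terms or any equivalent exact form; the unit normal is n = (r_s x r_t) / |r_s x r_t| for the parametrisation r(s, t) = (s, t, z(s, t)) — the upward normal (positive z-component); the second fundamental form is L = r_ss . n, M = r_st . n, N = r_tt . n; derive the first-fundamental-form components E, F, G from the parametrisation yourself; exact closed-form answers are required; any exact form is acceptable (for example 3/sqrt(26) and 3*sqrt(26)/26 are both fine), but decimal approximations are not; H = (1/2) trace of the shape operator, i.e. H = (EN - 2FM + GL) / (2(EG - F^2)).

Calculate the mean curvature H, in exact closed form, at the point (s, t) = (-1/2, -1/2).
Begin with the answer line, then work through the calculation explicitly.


Answer: H = sqrt(6)/9

z_s = -1, z_t = 2, z_ss = 0, z_st = 2, z_tt = 0
E = 2, F = -2, G = 5; answer radicand W^2 = 6
unnormalised second-form numerators: l = 0, m = 2, n = 0; L = l/sqrt(6), and similarly M = m/sqrt(W^2), N = n/sqrt(W^2)
H = (E*n - 2*F*m + G*l) / (2*(EG - F^2)*sqrt(W^2)); E*n - 2*F*m + G*l = 8, EG - F^2 = 6, so H = (2/3)/sqrt(6)


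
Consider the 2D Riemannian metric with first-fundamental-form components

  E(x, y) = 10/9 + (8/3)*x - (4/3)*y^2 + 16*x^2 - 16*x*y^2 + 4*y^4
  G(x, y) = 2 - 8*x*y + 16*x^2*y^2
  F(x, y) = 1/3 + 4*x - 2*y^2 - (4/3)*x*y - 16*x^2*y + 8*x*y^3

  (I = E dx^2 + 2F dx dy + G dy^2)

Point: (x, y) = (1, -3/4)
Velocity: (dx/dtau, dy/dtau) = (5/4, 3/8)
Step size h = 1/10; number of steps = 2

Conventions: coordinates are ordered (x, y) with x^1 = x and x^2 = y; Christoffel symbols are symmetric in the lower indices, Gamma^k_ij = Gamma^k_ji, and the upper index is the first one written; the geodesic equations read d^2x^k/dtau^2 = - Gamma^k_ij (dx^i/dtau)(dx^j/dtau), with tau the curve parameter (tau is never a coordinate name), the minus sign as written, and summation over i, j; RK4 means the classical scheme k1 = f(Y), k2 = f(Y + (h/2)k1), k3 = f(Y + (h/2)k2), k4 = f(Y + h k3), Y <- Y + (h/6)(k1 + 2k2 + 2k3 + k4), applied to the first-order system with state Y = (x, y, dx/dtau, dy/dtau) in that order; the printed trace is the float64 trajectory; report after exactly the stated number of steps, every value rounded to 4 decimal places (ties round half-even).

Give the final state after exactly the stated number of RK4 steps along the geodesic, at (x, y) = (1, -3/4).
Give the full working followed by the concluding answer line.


f(Y) = (dx/dtau, dy/dtau, -Gamma^x_ij Y'^i Y'^j, -Gamma^y_ij Y'^i Y'^j) with the Gammas evaluated at the stage position; h = 0.100000; intermediate values shown to 6 dp
step 0: x = 1.0000, y = -0.7500, dx/dtau = 1.2500, dy/dtau = 0.3750
step 1:
  k1: at (x, y) = (1.000000, -0.750000), (dx/dtau, dy/dtau) = (1.250000, 0.375000); Gamma_xxx = 0.470199, Gamma_xxy = 0.352649, Gamma_xyy = -0.470199, Gamma_yxx = 0.586222, Gamma_yxy = 0.439667, Gamma_yyy = -0.586222; k1 = (1.250000, 0.375000, -0.999173, -1.245722)
  k2: at (x, y) = (1.062500, -0.731250), (dx/dtau, dy/dtau) = (1.200041, 0.312714); Gamma_xxx = 0.465084, Gamma_xxy = 0.340093, Gamma_xyy = -0.494152, Gamma_yxx = 0.543694, Gamma_yxy = 0.397577, Gamma_yyy = -0.577675; k2 = (1.200041, 0.312714, -0.876697, -1.024880)
  k3: at (x, y) = (1.060002, -0.734364), (dx/dtau, dy/dtau) = (1.206165, 0.323756); Gamma_xxx = 0.463866, Gamma_xxy = 0.340646, Gamma_xyy = -0.491699, Gamma_yxx = 0.546020, Gamma_yxy = 0.400978, Gamma_yyy = -0.578783; k3 = (1.206165, 0.323756, -0.889356, -1.046868)
  k4: at (x, y) = (1.120617, -0.717624), (dx/dtau, dy/dtau) = (1.161064, 0.270313); Gamma_xxx = 0.457318, Gamma_xxy = 0.328183, Gamma_xyy = -0.512479, Gamma_yxx = 0.509370, Gamma_yxy = 0.365536, Gamma_yyy = -0.570808; k4 = (1.161064, 0.270313, -0.785052, -0.874406)
  Y <- Y + (h/6)(k1 + 2k2 + 2k3 + k4): x = 1.1204, y = -0.7180, dx/dtau = 1.1614, dy/dtau = 0.2706
step 2:
  k1: at (x, y) = (1.120391, -0.718029), (dx/dtau, dy/dtau) = (1.161394, 0.270606); Gamma_xxx = 0.457149, Gamma_xxy = 0.328246, Gamma_xyy = -0.512186, Gamma_yxx = 0.509599, Gamma_yxy = 0.365907, Gamma_yyy = -0.570951; k1 = (1.161394, 0.270606, -0.785436, -0.875552)
  k2: at (x, y) = (1.178461, -0.704499), (dx/dtau, dy/dtau) = (1.122123, 0.226829); Gamma_xxx = 0.449139, Gamma_xxy = 0.316418, Gamma_xyy = -0.529293, Gamma_yxx = 0.478644, Gamma_yxy = 0.337204, Gamma_yyy = -0.564064; k2 = (1.122123, 0.226829, -0.699380, -0.745325)
  k3: at (x, y) = (1.176497, -0.706688), (dx/dtau, dy/dtau) = (1.126425, 0.233340); Gamma_xxx = 0.448483, Gamma_xxy = 0.316938, Gamma_xyy = -0.527640, Gamma_yxx = 0.480135, Gamma_yxy = 0.339305, Gamma_yyy = -0.564877; k3 = (1.126425, 0.233340, -0.706930, -0.756822)
  k4: at (x, y) = (1.233034, -0.694695), (dx/dtau, dy/dtau) = (1.090701, 0.194924); Gamma_xxx = 0.440097, Gamma_xxy = 0.305733, Gamma_xyy = -0.542655, Gamma_yxx = 0.452999, Gamma_yxy = 0.314696, Gamma_yyy = -0.558563; k4 = (1.090701, 0.194924, -0.632935, -0.651489)
  Y <- Y + (h/6)(k1 + 2k2 + 2k3 + k4): x = 1.2329, y = -0.6949, dx/dtau = 1.0909, dy/dtau = 0.1951

Answer: x = 1.2329, y = -0.6949, dx/dtau = 1.0909, dy/dtau = 0.1951
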